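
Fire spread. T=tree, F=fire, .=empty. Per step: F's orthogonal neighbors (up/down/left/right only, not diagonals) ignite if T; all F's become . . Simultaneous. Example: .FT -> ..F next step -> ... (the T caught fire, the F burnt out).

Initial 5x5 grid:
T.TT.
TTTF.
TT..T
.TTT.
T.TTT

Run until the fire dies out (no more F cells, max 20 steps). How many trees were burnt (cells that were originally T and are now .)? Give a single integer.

Step 1: +2 fires, +1 burnt (F count now 2)
Step 2: +2 fires, +2 burnt (F count now 2)
Step 3: +2 fires, +2 burnt (F count now 2)
Step 4: +3 fires, +2 burnt (F count now 3)
Step 5: +1 fires, +3 burnt (F count now 1)
Step 6: +2 fires, +1 burnt (F count now 2)
Step 7: +1 fires, +2 burnt (F count now 1)
Step 8: +1 fires, +1 burnt (F count now 1)
Step 9: +0 fires, +1 burnt (F count now 0)
Fire out after step 9
Initially T: 16, now '.': 23
Total burnt (originally-T cells now '.'): 14

Answer: 14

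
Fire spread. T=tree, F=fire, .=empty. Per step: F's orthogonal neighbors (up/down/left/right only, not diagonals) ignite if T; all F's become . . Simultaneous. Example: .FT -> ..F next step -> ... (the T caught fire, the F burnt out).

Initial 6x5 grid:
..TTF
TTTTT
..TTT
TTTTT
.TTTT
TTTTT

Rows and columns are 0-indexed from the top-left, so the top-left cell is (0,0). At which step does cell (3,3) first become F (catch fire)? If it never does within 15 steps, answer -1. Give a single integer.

Step 1: cell (3,3)='T' (+2 fires, +1 burnt)
Step 2: cell (3,3)='T' (+3 fires, +2 burnt)
Step 3: cell (3,3)='T' (+3 fires, +3 burnt)
Step 4: cell (3,3)='F' (+4 fires, +3 burnt)
  -> target ignites at step 4
Step 5: cell (3,3)='.' (+4 fires, +4 burnt)
Step 6: cell (3,3)='.' (+3 fires, +4 burnt)
Step 7: cell (3,3)='.' (+3 fires, +3 burnt)
Step 8: cell (3,3)='.' (+1 fires, +3 burnt)
Step 9: cell (3,3)='.' (+1 fires, +1 burnt)
Step 10: cell (3,3)='.' (+0 fires, +1 burnt)
  fire out at step 10

4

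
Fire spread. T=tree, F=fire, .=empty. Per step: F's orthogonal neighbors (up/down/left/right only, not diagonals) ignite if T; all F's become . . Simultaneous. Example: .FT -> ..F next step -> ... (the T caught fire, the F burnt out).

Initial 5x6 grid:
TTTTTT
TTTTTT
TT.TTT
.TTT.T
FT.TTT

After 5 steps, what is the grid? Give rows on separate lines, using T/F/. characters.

Step 1: 1 trees catch fire, 1 burn out
  TTTTTT
  TTTTTT
  TT.TTT
  .TTT.T
  .F.TTT
Step 2: 1 trees catch fire, 1 burn out
  TTTTTT
  TTTTTT
  TT.TTT
  .FTT.T
  ...TTT
Step 3: 2 trees catch fire, 1 burn out
  TTTTTT
  TTTTTT
  TF.TTT
  ..FT.T
  ...TTT
Step 4: 3 trees catch fire, 2 burn out
  TTTTTT
  TFTTTT
  F..TTT
  ...F.T
  ...TTT
Step 5: 5 trees catch fire, 3 burn out
  TFTTTT
  F.FTTT
  ...FTT
  .....T
  ...FTT

TFTTTT
F.FTTT
...FTT
.....T
...FTT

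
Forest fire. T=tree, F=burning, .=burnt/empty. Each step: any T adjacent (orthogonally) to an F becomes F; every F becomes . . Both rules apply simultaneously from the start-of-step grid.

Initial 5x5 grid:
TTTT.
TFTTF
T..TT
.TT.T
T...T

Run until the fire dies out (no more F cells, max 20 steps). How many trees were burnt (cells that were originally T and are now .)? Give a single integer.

Step 1: +5 fires, +2 burnt (F count now 5)
Step 2: +6 fires, +5 burnt (F count now 6)
Step 3: +1 fires, +6 burnt (F count now 1)
Step 4: +0 fires, +1 burnt (F count now 0)
Fire out after step 4
Initially T: 15, now '.': 22
Total burnt (originally-T cells now '.'): 12

Answer: 12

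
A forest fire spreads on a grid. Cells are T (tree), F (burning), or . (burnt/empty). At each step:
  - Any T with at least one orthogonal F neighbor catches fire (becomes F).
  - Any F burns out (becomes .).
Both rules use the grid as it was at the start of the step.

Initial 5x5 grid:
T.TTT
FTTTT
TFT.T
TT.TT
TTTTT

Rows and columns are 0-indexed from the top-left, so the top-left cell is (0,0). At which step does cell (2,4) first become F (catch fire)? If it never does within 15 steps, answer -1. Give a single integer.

Step 1: cell (2,4)='T' (+5 fires, +2 burnt)
Step 2: cell (2,4)='T' (+3 fires, +5 burnt)
Step 3: cell (2,4)='T' (+4 fires, +3 burnt)
Step 4: cell (2,4)='T' (+3 fires, +4 burnt)
Step 5: cell (2,4)='F' (+4 fires, +3 burnt)
  -> target ignites at step 5
Step 6: cell (2,4)='.' (+1 fires, +4 burnt)
Step 7: cell (2,4)='.' (+0 fires, +1 burnt)
  fire out at step 7

5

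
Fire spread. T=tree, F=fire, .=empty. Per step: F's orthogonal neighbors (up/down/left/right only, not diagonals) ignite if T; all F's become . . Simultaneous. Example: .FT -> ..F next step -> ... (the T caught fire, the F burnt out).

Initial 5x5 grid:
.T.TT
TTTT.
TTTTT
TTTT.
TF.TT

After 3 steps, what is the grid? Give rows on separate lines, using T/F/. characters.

Step 1: 2 trees catch fire, 1 burn out
  .T.TT
  TTTT.
  TTTTT
  TFTT.
  F..TT
Step 2: 3 trees catch fire, 2 burn out
  .T.TT
  TTTT.
  TFTTT
  F.FT.
  ...TT
Step 3: 4 trees catch fire, 3 burn out
  .T.TT
  TFTT.
  F.FTT
  ...F.
  ...TT

.T.TT
TFTT.
F.FTT
...F.
...TT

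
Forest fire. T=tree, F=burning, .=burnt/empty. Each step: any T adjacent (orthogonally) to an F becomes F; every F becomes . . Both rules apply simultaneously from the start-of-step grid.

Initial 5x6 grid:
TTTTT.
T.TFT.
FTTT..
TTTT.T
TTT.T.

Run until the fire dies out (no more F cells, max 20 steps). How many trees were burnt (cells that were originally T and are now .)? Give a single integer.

Step 1: +7 fires, +2 burnt (F count now 7)
Step 2: +7 fires, +7 burnt (F count now 7)
Step 3: +3 fires, +7 burnt (F count now 3)
Step 4: +1 fires, +3 burnt (F count now 1)
Step 5: +0 fires, +1 burnt (F count now 0)
Fire out after step 5
Initially T: 20, now '.': 28
Total burnt (originally-T cells now '.'): 18

Answer: 18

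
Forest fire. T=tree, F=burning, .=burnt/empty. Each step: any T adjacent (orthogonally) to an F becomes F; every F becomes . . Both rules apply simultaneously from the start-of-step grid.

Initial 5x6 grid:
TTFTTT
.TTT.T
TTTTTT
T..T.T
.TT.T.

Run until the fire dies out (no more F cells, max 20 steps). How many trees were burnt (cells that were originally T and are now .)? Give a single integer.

Step 1: +3 fires, +1 burnt (F count now 3)
Step 2: +5 fires, +3 burnt (F count now 5)
Step 3: +3 fires, +5 burnt (F count now 3)
Step 4: +4 fires, +3 burnt (F count now 4)
Step 5: +2 fires, +4 burnt (F count now 2)
Step 6: +1 fires, +2 burnt (F count now 1)
Step 7: +0 fires, +1 burnt (F count now 0)
Fire out after step 7
Initially T: 21, now '.': 27
Total burnt (originally-T cells now '.'): 18

Answer: 18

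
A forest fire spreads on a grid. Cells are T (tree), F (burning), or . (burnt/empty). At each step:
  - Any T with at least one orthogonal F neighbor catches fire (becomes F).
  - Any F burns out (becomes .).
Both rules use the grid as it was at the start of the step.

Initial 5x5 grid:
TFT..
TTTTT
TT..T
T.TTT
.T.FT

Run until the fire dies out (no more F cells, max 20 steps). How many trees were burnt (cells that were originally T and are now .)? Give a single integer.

Answer: 15

Derivation:
Step 1: +5 fires, +2 burnt (F count now 5)
Step 2: +5 fires, +5 burnt (F count now 5)
Step 3: +3 fires, +5 burnt (F count now 3)
Step 4: +2 fires, +3 burnt (F count now 2)
Step 5: +0 fires, +2 burnt (F count now 0)
Fire out after step 5
Initially T: 16, now '.': 24
Total burnt (originally-T cells now '.'): 15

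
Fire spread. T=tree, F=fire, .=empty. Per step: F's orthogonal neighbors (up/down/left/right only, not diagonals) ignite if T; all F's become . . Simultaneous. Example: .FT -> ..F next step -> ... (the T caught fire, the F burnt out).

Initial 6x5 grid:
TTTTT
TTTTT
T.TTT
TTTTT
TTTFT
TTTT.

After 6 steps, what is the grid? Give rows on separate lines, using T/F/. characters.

Step 1: 4 trees catch fire, 1 burn out
  TTTTT
  TTTTT
  T.TTT
  TTTFT
  TTF.F
  TTTF.
Step 2: 5 trees catch fire, 4 burn out
  TTTTT
  TTTTT
  T.TFT
  TTF.F
  TF...
  TTF..
Step 3: 6 trees catch fire, 5 burn out
  TTTTT
  TTTFT
  T.F.F
  TF...
  F....
  TF...
Step 4: 5 trees catch fire, 6 burn out
  TTTFT
  TTF.F
  T....
  F....
  .....
  F....
Step 5: 4 trees catch fire, 5 burn out
  TTF.F
  TF...
  F....
  .....
  .....
  .....
Step 6: 2 trees catch fire, 4 burn out
  TF...
  F....
  .....
  .....
  .....
  .....

TF...
F....
.....
.....
.....
.....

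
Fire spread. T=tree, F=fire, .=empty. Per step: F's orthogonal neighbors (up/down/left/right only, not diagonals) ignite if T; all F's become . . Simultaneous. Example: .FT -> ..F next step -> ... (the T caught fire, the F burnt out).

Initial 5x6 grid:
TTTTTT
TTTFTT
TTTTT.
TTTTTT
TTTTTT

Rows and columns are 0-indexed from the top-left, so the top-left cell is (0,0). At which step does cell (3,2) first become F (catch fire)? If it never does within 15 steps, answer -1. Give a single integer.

Step 1: cell (3,2)='T' (+4 fires, +1 burnt)
Step 2: cell (3,2)='T' (+7 fires, +4 burnt)
Step 3: cell (3,2)='F' (+7 fires, +7 burnt)
  -> target ignites at step 3
Step 4: cell (3,2)='.' (+6 fires, +7 burnt)
Step 5: cell (3,2)='.' (+3 fires, +6 burnt)
Step 6: cell (3,2)='.' (+1 fires, +3 burnt)
Step 7: cell (3,2)='.' (+0 fires, +1 burnt)
  fire out at step 7

3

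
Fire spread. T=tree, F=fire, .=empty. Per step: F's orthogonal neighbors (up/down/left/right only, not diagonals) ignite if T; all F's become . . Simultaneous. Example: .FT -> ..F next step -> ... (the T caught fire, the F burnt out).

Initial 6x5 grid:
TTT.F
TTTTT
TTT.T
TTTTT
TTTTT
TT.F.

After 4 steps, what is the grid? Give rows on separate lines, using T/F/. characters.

Step 1: 2 trees catch fire, 2 burn out
  TTT..
  TTTTF
  TTT.T
  TTTTT
  TTTFT
  TT...
Step 2: 5 trees catch fire, 2 burn out
  TTT..
  TTTF.
  TTT.F
  TTTFT
  TTF.F
  TT...
Step 3: 4 trees catch fire, 5 burn out
  TTT..
  TTF..
  TTT..
  TTF.F
  TF...
  TT...
Step 4: 6 trees catch fire, 4 burn out
  TTF..
  TF...
  TTF..
  TF...
  F....
  TF...

TTF..
TF...
TTF..
TF...
F....
TF...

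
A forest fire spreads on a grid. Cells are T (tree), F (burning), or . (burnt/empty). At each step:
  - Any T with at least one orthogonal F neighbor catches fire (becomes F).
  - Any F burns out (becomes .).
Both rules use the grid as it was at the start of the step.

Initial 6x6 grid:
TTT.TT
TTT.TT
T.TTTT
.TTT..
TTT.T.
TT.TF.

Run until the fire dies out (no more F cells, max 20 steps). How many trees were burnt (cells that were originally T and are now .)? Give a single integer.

Step 1: +2 fires, +1 burnt (F count now 2)
Step 2: +0 fires, +2 burnt (F count now 0)
Fire out after step 2
Initially T: 25, now '.': 13
Total burnt (originally-T cells now '.'): 2

Answer: 2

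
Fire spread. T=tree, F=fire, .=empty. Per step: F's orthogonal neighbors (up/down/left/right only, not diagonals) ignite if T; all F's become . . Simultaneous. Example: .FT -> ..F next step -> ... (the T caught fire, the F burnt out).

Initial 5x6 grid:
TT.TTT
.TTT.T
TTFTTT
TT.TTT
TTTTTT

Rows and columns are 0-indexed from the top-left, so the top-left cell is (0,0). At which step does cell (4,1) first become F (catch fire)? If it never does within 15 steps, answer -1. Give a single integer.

Step 1: cell (4,1)='T' (+3 fires, +1 burnt)
Step 2: cell (4,1)='T' (+6 fires, +3 burnt)
Step 3: cell (4,1)='F' (+7 fires, +6 burnt)
  -> target ignites at step 3
Step 4: cell (4,1)='.' (+7 fires, +7 burnt)
Step 5: cell (4,1)='.' (+2 fires, +7 burnt)
Step 6: cell (4,1)='.' (+0 fires, +2 burnt)
  fire out at step 6

3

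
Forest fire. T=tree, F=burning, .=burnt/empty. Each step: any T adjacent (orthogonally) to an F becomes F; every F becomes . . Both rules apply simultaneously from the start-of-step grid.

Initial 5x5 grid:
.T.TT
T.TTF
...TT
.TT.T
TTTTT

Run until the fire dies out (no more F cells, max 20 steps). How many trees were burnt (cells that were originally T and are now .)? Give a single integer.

Step 1: +3 fires, +1 burnt (F count now 3)
Step 2: +4 fires, +3 burnt (F count now 4)
Step 3: +1 fires, +4 burnt (F count now 1)
Step 4: +1 fires, +1 burnt (F count now 1)
Step 5: +1 fires, +1 burnt (F count now 1)
Step 6: +2 fires, +1 burnt (F count now 2)
Step 7: +2 fires, +2 burnt (F count now 2)
Step 8: +0 fires, +2 burnt (F count now 0)
Fire out after step 8
Initially T: 16, now '.': 23
Total burnt (originally-T cells now '.'): 14

Answer: 14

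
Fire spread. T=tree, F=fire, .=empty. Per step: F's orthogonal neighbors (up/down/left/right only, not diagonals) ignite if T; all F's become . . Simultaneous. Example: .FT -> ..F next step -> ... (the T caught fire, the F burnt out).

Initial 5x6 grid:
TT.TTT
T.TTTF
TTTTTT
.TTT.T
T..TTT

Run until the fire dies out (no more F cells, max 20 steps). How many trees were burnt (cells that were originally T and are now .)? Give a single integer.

Answer: 22

Derivation:
Step 1: +3 fires, +1 burnt (F count now 3)
Step 2: +4 fires, +3 burnt (F count now 4)
Step 3: +4 fires, +4 burnt (F count now 4)
Step 4: +3 fires, +4 burnt (F count now 3)
Step 5: +3 fires, +3 burnt (F count now 3)
Step 6: +2 fires, +3 burnt (F count now 2)
Step 7: +1 fires, +2 burnt (F count now 1)
Step 8: +1 fires, +1 burnt (F count now 1)
Step 9: +1 fires, +1 burnt (F count now 1)
Step 10: +0 fires, +1 burnt (F count now 0)
Fire out after step 10
Initially T: 23, now '.': 29
Total burnt (originally-T cells now '.'): 22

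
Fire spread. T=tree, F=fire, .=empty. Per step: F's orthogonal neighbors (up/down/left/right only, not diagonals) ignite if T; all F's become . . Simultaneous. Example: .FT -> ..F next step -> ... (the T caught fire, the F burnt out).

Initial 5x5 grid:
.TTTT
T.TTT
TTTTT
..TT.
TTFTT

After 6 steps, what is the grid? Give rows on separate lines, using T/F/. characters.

Step 1: 3 trees catch fire, 1 burn out
  .TTTT
  T.TTT
  TTTTT
  ..FT.
  TF.FT
Step 2: 4 trees catch fire, 3 burn out
  .TTTT
  T.TTT
  TTFTT
  ...F.
  F...F
Step 3: 3 trees catch fire, 4 burn out
  .TTTT
  T.FTT
  TF.FT
  .....
  .....
Step 4: 4 trees catch fire, 3 burn out
  .TFTT
  T..FT
  F...F
  .....
  .....
Step 5: 4 trees catch fire, 4 burn out
  .F.FT
  F...F
  .....
  .....
  .....
Step 6: 1 trees catch fire, 4 burn out
  ....F
  .....
  .....
  .....
  .....

....F
.....
.....
.....
.....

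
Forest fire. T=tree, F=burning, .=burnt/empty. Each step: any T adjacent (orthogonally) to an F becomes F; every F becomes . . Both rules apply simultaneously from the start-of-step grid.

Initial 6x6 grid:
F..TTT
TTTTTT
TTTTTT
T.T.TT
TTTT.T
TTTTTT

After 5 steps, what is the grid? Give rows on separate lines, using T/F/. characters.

Step 1: 1 trees catch fire, 1 burn out
  ...TTT
  FTTTTT
  TTTTTT
  T.T.TT
  TTTT.T
  TTTTTT
Step 2: 2 trees catch fire, 1 burn out
  ...TTT
  .FTTTT
  FTTTTT
  T.T.TT
  TTTT.T
  TTTTTT
Step 3: 3 trees catch fire, 2 burn out
  ...TTT
  ..FTTT
  .FTTTT
  F.T.TT
  TTTT.T
  TTTTTT
Step 4: 3 trees catch fire, 3 burn out
  ...TTT
  ...FTT
  ..FTTT
  ..T.TT
  FTTT.T
  TTTTTT
Step 5: 6 trees catch fire, 3 burn out
  ...FTT
  ....FT
  ...FTT
  ..F.TT
  .FTT.T
  FTTTTT

...FTT
....FT
...FTT
..F.TT
.FTT.T
FTTTTT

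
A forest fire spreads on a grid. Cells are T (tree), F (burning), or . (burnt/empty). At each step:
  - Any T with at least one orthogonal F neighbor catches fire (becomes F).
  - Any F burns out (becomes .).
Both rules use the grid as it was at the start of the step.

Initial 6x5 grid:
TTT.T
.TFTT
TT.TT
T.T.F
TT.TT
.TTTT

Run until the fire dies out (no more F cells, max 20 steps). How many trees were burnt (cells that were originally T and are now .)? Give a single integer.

Step 1: +5 fires, +2 burnt (F count now 5)
Step 2: +6 fires, +5 burnt (F count now 6)
Step 3: +4 fires, +6 burnt (F count now 4)
Step 4: +2 fires, +4 burnt (F count now 2)
Step 5: +2 fires, +2 burnt (F count now 2)
Step 6: +1 fires, +2 burnt (F count now 1)
Step 7: +0 fires, +1 burnt (F count now 0)
Fire out after step 7
Initially T: 21, now '.': 29
Total burnt (originally-T cells now '.'): 20

Answer: 20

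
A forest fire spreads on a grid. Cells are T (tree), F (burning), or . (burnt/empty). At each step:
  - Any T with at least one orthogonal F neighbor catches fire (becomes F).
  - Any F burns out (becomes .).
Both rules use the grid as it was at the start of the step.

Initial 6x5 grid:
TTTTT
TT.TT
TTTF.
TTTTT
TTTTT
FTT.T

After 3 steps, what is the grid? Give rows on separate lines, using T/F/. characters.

Step 1: 5 trees catch fire, 2 burn out
  TTTTT
  TT.FT
  TTF..
  TTTFT
  FTTTT
  .FT.T
Step 2: 9 trees catch fire, 5 burn out
  TTTFT
  TT..F
  TF...
  FTF.F
  .FTFT
  ..F.T
Step 3: 7 trees catch fire, 9 burn out
  TTF.F
  TF...
  F....
  .F...
  ..F.F
  ....T

TTF.F
TF...
F....
.F...
..F.F
....T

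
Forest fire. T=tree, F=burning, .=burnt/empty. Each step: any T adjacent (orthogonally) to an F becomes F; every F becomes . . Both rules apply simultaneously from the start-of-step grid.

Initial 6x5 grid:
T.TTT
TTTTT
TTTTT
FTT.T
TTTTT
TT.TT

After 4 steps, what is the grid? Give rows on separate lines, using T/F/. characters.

Step 1: 3 trees catch fire, 1 burn out
  T.TTT
  TTTTT
  FTTTT
  .FT.T
  FTTTT
  TT.TT
Step 2: 5 trees catch fire, 3 burn out
  T.TTT
  FTTTT
  .FTTT
  ..F.T
  .FTTT
  FT.TT
Step 3: 5 trees catch fire, 5 burn out
  F.TTT
  .FTTT
  ..FTT
  ....T
  ..FTT
  .F.TT
Step 4: 3 trees catch fire, 5 burn out
  ..TTT
  ..FTT
  ...FT
  ....T
  ...FT
  ...TT

..TTT
..FTT
...FT
....T
...FT
...TT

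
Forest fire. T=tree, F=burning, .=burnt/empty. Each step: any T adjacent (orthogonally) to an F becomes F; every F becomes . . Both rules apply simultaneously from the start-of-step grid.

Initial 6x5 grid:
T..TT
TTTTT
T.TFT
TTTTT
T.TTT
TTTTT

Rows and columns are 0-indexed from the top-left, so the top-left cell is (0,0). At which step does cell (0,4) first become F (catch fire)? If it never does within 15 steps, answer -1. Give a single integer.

Step 1: cell (0,4)='T' (+4 fires, +1 burnt)
Step 2: cell (0,4)='T' (+6 fires, +4 burnt)
Step 3: cell (0,4)='F' (+6 fires, +6 burnt)
  -> target ignites at step 3
Step 4: cell (0,4)='.' (+4 fires, +6 burnt)
Step 5: cell (0,4)='.' (+4 fires, +4 burnt)
Step 6: cell (0,4)='.' (+1 fires, +4 burnt)
Step 7: cell (0,4)='.' (+0 fires, +1 burnt)
  fire out at step 7

3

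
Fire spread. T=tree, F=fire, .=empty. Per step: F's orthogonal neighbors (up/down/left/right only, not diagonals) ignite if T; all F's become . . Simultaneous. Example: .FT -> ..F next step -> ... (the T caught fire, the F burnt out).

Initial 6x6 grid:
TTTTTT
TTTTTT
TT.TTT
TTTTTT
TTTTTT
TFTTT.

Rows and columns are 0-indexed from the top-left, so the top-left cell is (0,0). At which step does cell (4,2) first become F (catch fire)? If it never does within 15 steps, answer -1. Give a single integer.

Step 1: cell (4,2)='T' (+3 fires, +1 burnt)
Step 2: cell (4,2)='F' (+4 fires, +3 burnt)
  -> target ignites at step 2
Step 3: cell (4,2)='.' (+5 fires, +4 burnt)
Step 4: cell (4,2)='.' (+4 fires, +5 burnt)
Step 5: cell (4,2)='.' (+6 fires, +4 burnt)
Step 6: cell (4,2)='.' (+5 fires, +6 burnt)
Step 7: cell (4,2)='.' (+3 fires, +5 burnt)
Step 8: cell (4,2)='.' (+2 fires, +3 burnt)
Step 9: cell (4,2)='.' (+1 fires, +2 burnt)
Step 10: cell (4,2)='.' (+0 fires, +1 burnt)
  fire out at step 10

2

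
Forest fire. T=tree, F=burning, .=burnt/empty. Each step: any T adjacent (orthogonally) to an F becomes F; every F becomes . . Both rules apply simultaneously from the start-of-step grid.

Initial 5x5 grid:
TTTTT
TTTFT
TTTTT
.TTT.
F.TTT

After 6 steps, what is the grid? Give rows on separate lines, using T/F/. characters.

Step 1: 4 trees catch fire, 2 burn out
  TTTFT
  TTF.F
  TTTFT
  .TTT.
  ..TTT
Step 2: 6 trees catch fire, 4 burn out
  TTF.F
  TF...
  TTF.F
  .TTF.
  ..TTT
Step 3: 5 trees catch fire, 6 burn out
  TF...
  F....
  TF...
  .TF..
  ..TFT
Step 4: 5 trees catch fire, 5 burn out
  F....
  .....
  F....
  .F...
  ..F.F
Step 5: 0 trees catch fire, 5 burn out
  .....
  .....
  .....
  .....
  .....
Step 6: 0 trees catch fire, 0 burn out
  .....
  .....
  .....
  .....
  .....

.....
.....
.....
.....
.....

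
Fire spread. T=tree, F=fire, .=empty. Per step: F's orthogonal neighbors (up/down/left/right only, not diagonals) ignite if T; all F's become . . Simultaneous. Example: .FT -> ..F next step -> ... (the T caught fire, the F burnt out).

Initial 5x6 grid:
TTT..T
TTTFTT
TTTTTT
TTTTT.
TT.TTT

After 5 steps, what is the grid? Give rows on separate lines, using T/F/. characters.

Step 1: 3 trees catch fire, 1 burn out
  TTT..T
  TTF.FT
  TTTFTT
  TTTTT.
  TT.TTT
Step 2: 6 trees catch fire, 3 burn out
  TTF..T
  TF...F
  TTF.FT
  TTTFT.
  TT.TTT
Step 3: 8 trees catch fire, 6 burn out
  TF...F
  F.....
  TF...F
  TTF.F.
  TT.FTT
Step 4: 4 trees catch fire, 8 burn out
  F.....
  ......
  F.....
  TF....
  TT..FT
Step 5: 3 trees catch fire, 4 burn out
  ......
  ......
  ......
  F.....
  TF...F

......
......
......
F.....
TF...F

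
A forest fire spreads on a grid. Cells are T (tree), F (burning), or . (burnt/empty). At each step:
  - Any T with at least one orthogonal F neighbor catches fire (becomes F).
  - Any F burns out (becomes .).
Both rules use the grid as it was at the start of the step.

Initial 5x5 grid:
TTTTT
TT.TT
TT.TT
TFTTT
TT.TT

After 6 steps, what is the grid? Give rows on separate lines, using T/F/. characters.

Step 1: 4 trees catch fire, 1 burn out
  TTTTT
  TT.TT
  TF.TT
  F.FTT
  TF.TT
Step 2: 4 trees catch fire, 4 burn out
  TTTTT
  TF.TT
  F..TT
  ...FT
  F..TT
Step 3: 5 trees catch fire, 4 burn out
  TFTTT
  F..TT
  ...FT
  ....F
  ...FT
Step 4: 5 trees catch fire, 5 burn out
  F.FTT
  ...FT
  ....F
  .....
  ....F
Step 5: 2 trees catch fire, 5 burn out
  ...FT
  ....F
  .....
  .....
  .....
Step 6: 1 trees catch fire, 2 burn out
  ....F
  .....
  .....
  .....
  .....

....F
.....
.....
.....
.....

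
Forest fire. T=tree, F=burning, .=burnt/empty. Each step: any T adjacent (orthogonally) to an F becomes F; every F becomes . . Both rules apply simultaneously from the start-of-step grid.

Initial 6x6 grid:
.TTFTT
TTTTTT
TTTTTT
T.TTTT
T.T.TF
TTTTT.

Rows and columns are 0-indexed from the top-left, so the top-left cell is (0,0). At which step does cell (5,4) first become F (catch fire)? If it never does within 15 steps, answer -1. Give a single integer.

Step 1: cell (5,4)='T' (+5 fires, +2 burnt)
Step 2: cell (5,4)='F' (+8 fires, +5 burnt)
  -> target ignites at step 2
Step 3: cell (5,4)='.' (+6 fires, +8 burnt)
Step 4: cell (5,4)='.' (+4 fires, +6 burnt)
Step 5: cell (5,4)='.' (+3 fires, +4 burnt)
Step 6: cell (5,4)='.' (+2 fires, +3 burnt)
Step 7: cell (5,4)='.' (+1 fires, +2 burnt)
Step 8: cell (5,4)='.' (+0 fires, +1 burnt)
  fire out at step 8

2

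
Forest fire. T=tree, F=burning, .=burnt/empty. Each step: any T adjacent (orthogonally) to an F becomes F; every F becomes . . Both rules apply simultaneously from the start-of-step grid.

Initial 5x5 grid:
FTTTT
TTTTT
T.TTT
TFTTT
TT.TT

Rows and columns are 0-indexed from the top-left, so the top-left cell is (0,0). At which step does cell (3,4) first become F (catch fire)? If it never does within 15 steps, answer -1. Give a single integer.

Step 1: cell (3,4)='T' (+5 fires, +2 burnt)
Step 2: cell (3,4)='T' (+6 fires, +5 burnt)
Step 3: cell (3,4)='F' (+5 fires, +6 burnt)
  -> target ignites at step 3
Step 4: cell (3,4)='.' (+4 fires, +5 burnt)
Step 5: cell (3,4)='.' (+1 fires, +4 burnt)
Step 6: cell (3,4)='.' (+0 fires, +1 burnt)
  fire out at step 6

3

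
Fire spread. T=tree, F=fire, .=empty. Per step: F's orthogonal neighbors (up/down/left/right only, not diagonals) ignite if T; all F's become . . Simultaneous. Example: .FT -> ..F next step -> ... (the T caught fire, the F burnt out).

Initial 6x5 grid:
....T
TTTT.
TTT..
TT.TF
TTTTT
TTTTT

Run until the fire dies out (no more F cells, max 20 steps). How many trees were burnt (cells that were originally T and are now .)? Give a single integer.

Answer: 20

Derivation:
Step 1: +2 fires, +1 burnt (F count now 2)
Step 2: +2 fires, +2 burnt (F count now 2)
Step 3: +2 fires, +2 burnt (F count now 2)
Step 4: +2 fires, +2 burnt (F count now 2)
Step 5: +3 fires, +2 burnt (F count now 3)
Step 6: +3 fires, +3 burnt (F count now 3)
Step 7: +3 fires, +3 burnt (F count now 3)
Step 8: +2 fires, +3 burnt (F count now 2)
Step 9: +1 fires, +2 burnt (F count now 1)
Step 10: +0 fires, +1 burnt (F count now 0)
Fire out after step 10
Initially T: 21, now '.': 29
Total burnt (originally-T cells now '.'): 20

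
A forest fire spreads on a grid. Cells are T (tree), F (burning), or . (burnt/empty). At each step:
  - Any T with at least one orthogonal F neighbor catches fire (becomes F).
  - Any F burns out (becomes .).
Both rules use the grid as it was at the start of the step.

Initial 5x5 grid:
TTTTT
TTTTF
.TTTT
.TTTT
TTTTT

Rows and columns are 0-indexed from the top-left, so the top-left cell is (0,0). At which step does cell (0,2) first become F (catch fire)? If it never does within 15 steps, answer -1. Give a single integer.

Step 1: cell (0,2)='T' (+3 fires, +1 burnt)
Step 2: cell (0,2)='T' (+4 fires, +3 burnt)
Step 3: cell (0,2)='F' (+5 fires, +4 burnt)
  -> target ignites at step 3
Step 4: cell (0,2)='.' (+5 fires, +5 burnt)
Step 5: cell (0,2)='.' (+3 fires, +5 burnt)
Step 6: cell (0,2)='.' (+1 fires, +3 burnt)
Step 7: cell (0,2)='.' (+1 fires, +1 burnt)
Step 8: cell (0,2)='.' (+0 fires, +1 burnt)
  fire out at step 8

3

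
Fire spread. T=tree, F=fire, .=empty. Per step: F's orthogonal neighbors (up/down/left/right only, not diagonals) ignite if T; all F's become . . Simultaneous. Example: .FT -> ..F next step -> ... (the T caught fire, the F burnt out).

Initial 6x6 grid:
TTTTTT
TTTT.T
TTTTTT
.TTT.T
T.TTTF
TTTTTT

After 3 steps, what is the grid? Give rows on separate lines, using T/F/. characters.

Step 1: 3 trees catch fire, 1 burn out
  TTTTTT
  TTTT.T
  TTTTTT
  .TTT.F
  T.TTF.
  TTTTTF
Step 2: 3 trees catch fire, 3 burn out
  TTTTTT
  TTTT.T
  TTTTTF
  .TTT..
  T.TF..
  TTTTF.
Step 3: 5 trees catch fire, 3 burn out
  TTTTTT
  TTTT.F
  TTTTF.
  .TTF..
  T.F...
  TTTF..

TTTTTT
TTTT.F
TTTTF.
.TTF..
T.F...
TTTF..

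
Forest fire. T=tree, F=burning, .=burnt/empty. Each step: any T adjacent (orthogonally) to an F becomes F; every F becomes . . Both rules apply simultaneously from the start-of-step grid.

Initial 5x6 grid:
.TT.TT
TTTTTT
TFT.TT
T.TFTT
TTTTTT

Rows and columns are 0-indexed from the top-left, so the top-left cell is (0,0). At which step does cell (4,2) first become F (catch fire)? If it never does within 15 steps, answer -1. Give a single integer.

Step 1: cell (4,2)='T' (+6 fires, +2 burnt)
Step 2: cell (4,2)='F' (+8 fires, +6 burnt)
  -> target ignites at step 2
Step 3: cell (4,2)='.' (+7 fires, +8 burnt)
Step 4: cell (4,2)='.' (+2 fires, +7 burnt)
Step 5: cell (4,2)='.' (+1 fires, +2 burnt)
Step 6: cell (4,2)='.' (+0 fires, +1 burnt)
  fire out at step 6

2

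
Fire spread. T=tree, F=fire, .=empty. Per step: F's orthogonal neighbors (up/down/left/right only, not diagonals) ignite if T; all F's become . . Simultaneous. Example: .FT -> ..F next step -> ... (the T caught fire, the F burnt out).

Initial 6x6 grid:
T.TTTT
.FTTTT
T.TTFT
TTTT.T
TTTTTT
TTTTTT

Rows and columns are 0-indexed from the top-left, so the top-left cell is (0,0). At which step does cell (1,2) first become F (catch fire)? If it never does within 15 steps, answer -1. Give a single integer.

Step 1: cell (1,2)='F' (+4 fires, +2 burnt)
  -> target ignites at step 1
Step 2: cell (1,2)='.' (+7 fires, +4 burnt)
Step 3: cell (1,2)='.' (+5 fires, +7 burnt)
Step 4: cell (1,2)='.' (+5 fires, +5 burnt)
Step 5: cell (1,2)='.' (+4 fires, +5 burnt)
Step 6: cell (1,2)='.' (+3 fires, +4 burnt)
Step 7: cell (1,2)='.' (+1 fires, +3 burnt)
Step 8: cell (1,2)='.' (+0 fires, +1 burnt)
  fire out at step 8

1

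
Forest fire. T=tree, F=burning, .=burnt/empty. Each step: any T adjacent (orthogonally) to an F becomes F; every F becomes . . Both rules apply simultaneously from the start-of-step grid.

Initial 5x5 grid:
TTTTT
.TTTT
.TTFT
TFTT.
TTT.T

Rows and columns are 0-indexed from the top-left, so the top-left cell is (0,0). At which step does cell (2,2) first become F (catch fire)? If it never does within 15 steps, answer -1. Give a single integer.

Step 1: cell (2,2)='F' (+8 fires, +2 burnt)
  -> target ignites at step 1
Step 2: cell (2,2)='.' (+6 fires, +8 burnt)
Step 3: cell (2,2)='.' (+3 fires, +6 burnt)
Step 4: cell (2,2)='.' (+1 fires, +3 burnt)
Step 5: cell (2,2)='.' (+0 fires, +1 burnt)
  fire out at step 5

1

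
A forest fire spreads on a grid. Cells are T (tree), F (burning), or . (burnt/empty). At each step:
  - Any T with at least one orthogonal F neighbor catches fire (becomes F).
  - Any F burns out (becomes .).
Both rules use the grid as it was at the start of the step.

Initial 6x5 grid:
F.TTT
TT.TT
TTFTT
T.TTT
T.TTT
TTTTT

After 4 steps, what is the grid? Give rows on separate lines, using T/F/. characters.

Step 1: 4 trees catch fire, 2 burn out
  ..TTT
  FT.TT
  TF.FT
  T.FTT
  T.TTT
  TTTTT
Step 2: 6 trees catch fire, 4 burn out
  ..TTT
  .F.FT
  F...F
  T..FT
  T.FTT
  TTTTT
Step 3: 6 trees catch fire, 6 burn out
  ..TFT
  ....F
  .....
  F...F
  T..FT
  TTFTT
Step 4: 6 trees catch fire, 6 burn out
  ..F.F
  .....
  .....
  .....
  F...F
  TF.FT

..F.F
.....
.....
.....
F...F
TF.FT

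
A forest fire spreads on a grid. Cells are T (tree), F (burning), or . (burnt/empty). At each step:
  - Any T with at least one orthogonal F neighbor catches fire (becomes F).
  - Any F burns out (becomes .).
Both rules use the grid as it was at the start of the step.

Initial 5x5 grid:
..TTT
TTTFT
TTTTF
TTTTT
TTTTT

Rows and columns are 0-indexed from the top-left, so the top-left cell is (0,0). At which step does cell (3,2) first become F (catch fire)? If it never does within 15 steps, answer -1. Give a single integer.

Step 1: cell (3,2)='T' (+5 fires, +2 burnt)
Step 2: cell (3,2)='T' (+6 fires, +5 burnt)
Step 3: cell (3,2)='F' (+4 fires, +6 burnt)
  -> target ignites at step 3
Step 4: cell (3,2)='.' (+3 fires, +4 burnt)
Step 5: cell (3,2)='.' (+2 fires, +3 burnt)
Step 6: cell (3,2)='.' (+1 fires, +2 burnt)
Step 7: cell (3,2)='.' (+0 fires, +1 burnt)
  fire out at step 7

3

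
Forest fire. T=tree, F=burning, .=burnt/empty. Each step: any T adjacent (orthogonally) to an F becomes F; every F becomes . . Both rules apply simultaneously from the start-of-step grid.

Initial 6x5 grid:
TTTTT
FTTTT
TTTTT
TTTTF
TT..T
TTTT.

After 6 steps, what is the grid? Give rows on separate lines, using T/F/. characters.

Step 1: 6 trees catch fire, 2 burn out
  FTTTT
  .FTTT
  FTTTF
  TTTF.
  TT..F
  TTTT.
Step 2: 7 trees catch fire, 6 burn out
  .FTTT
  ..FTF
  .FTF.
  FTF..
  TT...
  TTTT.
Step 3: 6 trees catch fire, 7 burn out
  ..FTF
  ...F.
  ..F..
  .F...
  FT...
  TTTT.
Step 4: 3 trees catch fire, 6 burn out
  ...F.
  .....
  .....
  .....
  .F...
  FTTT.
Step 5: 1 trees catch fire, 3 burn out
  .....
  .....
  .....
  .....
  .....
  .FTT.
Step 6: 1 trees catch fire, 1 burn out
  .....
  .....
  .....
  .....
  .....
  ..FT.

.....
.....
.....
.....
.....
..FT.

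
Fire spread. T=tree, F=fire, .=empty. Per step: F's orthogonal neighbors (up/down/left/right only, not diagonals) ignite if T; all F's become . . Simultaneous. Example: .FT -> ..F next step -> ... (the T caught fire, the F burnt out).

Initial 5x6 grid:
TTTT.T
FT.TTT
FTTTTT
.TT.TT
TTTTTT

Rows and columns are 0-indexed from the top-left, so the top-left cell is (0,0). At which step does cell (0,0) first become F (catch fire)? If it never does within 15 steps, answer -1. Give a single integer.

Step 1: cell (0,0)='F' (+3 fires, +2 burnt)
  -> target ignites at step 1
Step 2: cell (0,0)='.' (+3 fires, +3 burnt)
Step 3: cell (0,0)='.' (+4 fires, +3 burnt)
Step 4: cell (0,0)='.' (+5 fires, +4 burnt)
Step 5: cell (0,0)='.' (+4 fires, +5 burnt)
Step 6: cell (0,0)='.' (+3 fires, +4 burnt)
Step 7: cell (0,0)='.' (+2 fires, +3 burnt)
Step 8: cell (0,0)='.' (+0 fires, +2 burnt)
  fire out at step 8

1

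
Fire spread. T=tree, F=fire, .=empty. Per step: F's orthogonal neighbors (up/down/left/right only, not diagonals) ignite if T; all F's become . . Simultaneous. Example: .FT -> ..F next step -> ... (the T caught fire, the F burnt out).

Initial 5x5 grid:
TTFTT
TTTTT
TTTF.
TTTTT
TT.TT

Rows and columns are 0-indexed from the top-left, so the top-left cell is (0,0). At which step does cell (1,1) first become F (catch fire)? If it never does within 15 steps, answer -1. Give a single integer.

Step 1: cell (1,1)='T' (+6 fires, +2 burnt)
Step 2: cell (1,1)='F' (+8 fires, +6 burnt)
  -> target ignites at step 2
Step 3: cell (1,1)='.' (+4 fires, +8 burnt)
Step 4: cell (1,1)='.' (+2 fires, +4 burnt)
Step 5: cell (1,1)='.' (+1 fires, +2 burnt)
Step 6: cell (1,1)='.' (+0 fires, +1 burnt)
  fire out at step 6

2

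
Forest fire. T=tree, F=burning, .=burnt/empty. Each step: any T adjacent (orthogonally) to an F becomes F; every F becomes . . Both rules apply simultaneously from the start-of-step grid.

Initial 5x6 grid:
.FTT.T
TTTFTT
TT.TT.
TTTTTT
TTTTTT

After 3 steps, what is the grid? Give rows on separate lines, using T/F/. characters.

Step 1: 6 trees catch fire, 2 burn out
  ..FF.T
  TFF.FT
  TT.FT.
  TTTTTT
  TTTTTT
Step 2: 5 trees catch fire, 6 burn out
  .....T
  F....F
  TF..F.
  TTTFTT
  TTTTTT
Step 3: 6 trees catch fire, 5 burn out
  .....F
  ......
  F.....
  TFF.FT
  TTTFTT

.....F
......
F.....
TFF.FT
TTTFTT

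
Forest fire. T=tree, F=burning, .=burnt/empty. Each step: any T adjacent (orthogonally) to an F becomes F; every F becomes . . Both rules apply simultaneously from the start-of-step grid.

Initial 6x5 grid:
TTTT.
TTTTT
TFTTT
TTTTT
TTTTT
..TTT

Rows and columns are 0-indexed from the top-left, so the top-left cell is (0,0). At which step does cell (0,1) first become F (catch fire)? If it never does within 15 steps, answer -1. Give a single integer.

Step 1: cell (0,1)='T' (+4 fires, +1 burnt)
Step 2: cell (0,1)='F' (+7 fires, +4 burnt)
  -> target ignites at step 2
Step 3: cell (0,1)='.' (+7 fires, +7 burnt)
Step 4: cell (0,1)='.' (+5 fires, +7 burnt)
Step 5: cell (0,1)='.' (+2 fires, +5 burnt)
Step 6: cell (0,1)='.' (+1 fires, +2 burnt)
Step 7: cell (0,1)='.' (+0 fires, +1 burnt)
  fire out at step 7

2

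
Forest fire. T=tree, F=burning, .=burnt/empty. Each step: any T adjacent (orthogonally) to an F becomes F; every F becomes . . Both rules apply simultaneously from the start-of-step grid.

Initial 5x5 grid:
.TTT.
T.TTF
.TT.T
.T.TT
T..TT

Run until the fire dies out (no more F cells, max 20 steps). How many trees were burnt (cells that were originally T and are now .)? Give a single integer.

Step 1: +2 fires, +1 burnt (F count now 2)
Step 2: +3 fires, +2 burnt (F count now 3)
Step 3: +4 fires, +3 burnt (F count now 4)
Step 4: +3 fires, +4 burnt (F count now 3)
Step 5: +1 fires, +3 burnt (F count now 1)
Step 6: +0 fires, +1 burnt (F count now 0)
Fire out after step 6
Initially T: 15, now '.': 23
Total burnt (originally-T cells now '.'): 13

Answer: 13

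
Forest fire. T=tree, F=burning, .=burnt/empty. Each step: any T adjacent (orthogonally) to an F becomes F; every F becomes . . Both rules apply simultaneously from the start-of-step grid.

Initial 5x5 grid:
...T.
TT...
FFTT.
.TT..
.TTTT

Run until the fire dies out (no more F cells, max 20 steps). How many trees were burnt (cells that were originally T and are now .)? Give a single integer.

Step 1: +4 fires, +2 burnt (F count now 4)
Step 2: +3 fires, +4 burnt (F count now 3)
Step 3: +1 fires, +3 burnt (F count now 1)
Step 4: +1 fires, +1 burnt (F count now 1)
Step 5: +1 fires, +1 burnt (F count now 1)
Step 6: +0 fires, +1 burnt (F count now 0)
Fire out after step 6
Initially T: 11, now '.': 24
Total burnt (originally-T cells now '.'): 10

Answer: 10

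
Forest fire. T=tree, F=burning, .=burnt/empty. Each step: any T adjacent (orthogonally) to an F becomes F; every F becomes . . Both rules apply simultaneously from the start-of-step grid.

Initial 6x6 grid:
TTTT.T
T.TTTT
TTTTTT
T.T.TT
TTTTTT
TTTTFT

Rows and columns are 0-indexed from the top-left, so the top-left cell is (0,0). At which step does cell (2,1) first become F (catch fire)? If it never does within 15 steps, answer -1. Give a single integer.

Step 1: cell (2,1)='T' (+3 fires, +1 burnt)
Step 2: cell (2,1)='T' (+4 fires, +3 burnt)
Step 3: cell (2,1)='T' (+4 fires, +4 burnt)
Step 4: cell (2,1)='T' (+6 fires, +4 burnt)
Step 5: cell (2,1)='T' (+4 fires, +6 burnt)
Step 6: cell (2,1)='F' (+5 fires, +4 burnt)
  -> target ignites at step 6
Step 7: cell (2,1)='.' (+2 fires, +5 burnt)
Step 8: cell (2,1)='.' (+2 fires, +2 burnt)
Step 9: cell (2,1)='.' (+1 fires, +2 burnt)
Step 10: cell (2,1)='.' (+0 fires, +1 burnt)
  fire out at step 10

6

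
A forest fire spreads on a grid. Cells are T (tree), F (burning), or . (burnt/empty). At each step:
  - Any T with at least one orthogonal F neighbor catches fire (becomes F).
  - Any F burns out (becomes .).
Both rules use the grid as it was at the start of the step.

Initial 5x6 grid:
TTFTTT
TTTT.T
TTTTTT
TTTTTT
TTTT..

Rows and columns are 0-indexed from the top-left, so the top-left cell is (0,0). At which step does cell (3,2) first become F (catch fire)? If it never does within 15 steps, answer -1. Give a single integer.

Step 1: cell (3,2)='T' (+3 fires, +1 burnt)
Step 2: cell (3,2)='T' (+5 fires, +3 burnt)
Step 3: cell (3,2)='F' (+5 fires, +5 burnt)
  -> target ignites at step 3
Step 4: cell (3,2)='.' (+6 fires, +5 burnt)
Step 5: cell (3,2)='.' (+5 fires, +6 burnt)
Step 6: cell (3,2)='.' (+2 fires, +5 burnt)
Step 7: cell (3,2)='.' (+0 fires, +2 burnt)
  fire out at step 7

3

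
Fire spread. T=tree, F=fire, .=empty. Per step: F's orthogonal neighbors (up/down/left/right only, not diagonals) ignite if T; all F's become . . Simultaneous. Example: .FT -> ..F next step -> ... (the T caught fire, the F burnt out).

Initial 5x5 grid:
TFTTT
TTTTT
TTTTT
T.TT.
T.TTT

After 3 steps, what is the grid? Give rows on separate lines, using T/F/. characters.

Step 1: 3 trees catch fire, 1 burn out
  F.FTT
  TFTTT
  TTTTT
  T.TT.
  T.TTT
Step 2: 4 trees catch fire, 3 burn out
  ...FT
  F.FTT
  TFTTT
  T.TT.
  T.TTT
Step 3: 4 trees catch fire, 4 burn out
  ....F
  ...FT
  F.FTT
  T.TT.
  T.TTT

....F
...FT
F.FTT
T.TT.
T.TTT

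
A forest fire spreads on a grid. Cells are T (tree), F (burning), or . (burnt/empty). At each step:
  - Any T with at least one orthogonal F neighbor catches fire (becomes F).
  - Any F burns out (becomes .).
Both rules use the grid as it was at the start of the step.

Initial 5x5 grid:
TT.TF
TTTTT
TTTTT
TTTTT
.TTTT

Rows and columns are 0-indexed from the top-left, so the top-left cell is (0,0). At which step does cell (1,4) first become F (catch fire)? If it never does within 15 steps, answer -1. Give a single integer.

Step 1: cell (1,4)='F' (+2 fires, +1 burnt)
  -> target ignites at step 1
Step 2: cell (1,4)='.' (+2 fires, +2 burnt)
Step 3: cell (1,4)='.' (+3 fires, +2 burnt)
Step 4: cell (1,4)='.' (+4 fires, +3 burnt)
Step 5: cell (1,4)='.' (+5 fires, +4 burnt)
Step 6: cell (1,4)='.' (+4 fires, +5 burnt)
Step 7: cell (1,4)='.' (+2 fires, +4 burnt)
Step 8: cell (1,4)='.' (+0 fires, +2 burnt)
  fire out at step 8

1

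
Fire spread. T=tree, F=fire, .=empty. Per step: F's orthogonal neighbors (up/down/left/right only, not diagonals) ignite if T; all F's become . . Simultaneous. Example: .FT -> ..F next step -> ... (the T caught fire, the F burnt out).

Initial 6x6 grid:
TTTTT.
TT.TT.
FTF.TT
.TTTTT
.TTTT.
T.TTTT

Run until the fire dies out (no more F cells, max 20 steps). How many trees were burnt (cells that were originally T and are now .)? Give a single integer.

Step 1: +3 fires, +2 burnt (F count now 3)
Step 2: +5 fires, +3 burnt (F count now 5)
Step 3: +5 fires, +5 burnt (F count now 5)
Step 4: +5 fires, +5 burnt (F count now 5)
Step 5: +4 fires, +5 burnt (F count now 4)
Step 6: +3 fires, +4 burnt (F count now 3)
Step 7: +0 fires, +3 burnt (F count now 0)
Fire out after step 7
Initially T: 26, now '.': 35
Total burnt (originally-T cells now '.'): 25

Answer: 25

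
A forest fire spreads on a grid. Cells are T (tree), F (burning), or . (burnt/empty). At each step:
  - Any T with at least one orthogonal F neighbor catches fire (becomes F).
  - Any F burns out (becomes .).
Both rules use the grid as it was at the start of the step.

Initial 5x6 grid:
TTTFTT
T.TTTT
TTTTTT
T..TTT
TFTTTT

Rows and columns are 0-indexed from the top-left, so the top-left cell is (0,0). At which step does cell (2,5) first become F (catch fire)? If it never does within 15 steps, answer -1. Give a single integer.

Step 1: cell (2,5)='T' (+5 fires, +2 burnt)
Step 2: cell (2,5)='T' (+7 fires, +5 burnt)
Step 3: cell (2,5)='T' (+7 fires, +7 burnt)
Step 4: cell (2,5)='F' (+5 fires, +7 burnt)
  -> target ignites at step 4
Step 5: cell (2,5)='.' (+1 fires, +5 burnt)
Step 6: cell (2,5)='.' (+0 fires, +1 burnt)
  fire out at step 6

4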